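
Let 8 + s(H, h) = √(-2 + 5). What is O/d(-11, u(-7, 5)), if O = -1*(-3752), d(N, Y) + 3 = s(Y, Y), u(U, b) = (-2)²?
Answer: -20636/59 - 1876*√3/59 ≈ -404.84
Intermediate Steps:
s(H, h) = -8 + √3 (s(H, h) = -8 + √(-2 + 5) = -8 + √3)
u(U, b) = 4
d(N, Y) = -11 + √3 (d(N, Y) = -3 + (-8 + √3) = -11 + √3)
O = 3752
O/d(-11, u(-7, 5)) = 3752/(-11 + √3)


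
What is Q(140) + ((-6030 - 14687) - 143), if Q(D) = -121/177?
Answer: -3692341/177 ≈ -20861.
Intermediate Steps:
Q(D) = -121/177 (Q(D) = -121*1/177 = -121/177)
Q(140) + ((-6030 - 14687) - 143) = -121/177 + ((-6030 - 14687) - 143) = -121/177 + (-20717 - 143) = -121/177 - 20860 = -3692341/177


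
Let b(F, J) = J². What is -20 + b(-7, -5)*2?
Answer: 30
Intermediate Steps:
-20 + b(-7, -5)*2 = -20 + (-5)²*2 = -20 + 25*2 = -20 + 50 = 30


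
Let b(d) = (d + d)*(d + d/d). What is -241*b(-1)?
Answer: 0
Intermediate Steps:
b(d) = 2*d*(1 + d) (b(d) = (2*d)*(d + 1) = (2*d)*(1 + d) = 2*d*(1 + d))
-241*b(-1) = -482*(-1)*(1 - 1) = -482*(-1)*0 = -241*0 = 0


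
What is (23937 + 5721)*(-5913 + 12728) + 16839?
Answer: 202136109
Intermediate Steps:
(23937 + 5721)*(-5913 + 12728) + 16839 = 29658*6815 + 16839 = 202119270 + 16839 = 202136109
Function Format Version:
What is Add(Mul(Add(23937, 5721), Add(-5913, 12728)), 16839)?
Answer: 202136109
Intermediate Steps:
Add(Mul(Add(23937, 5721), Add(-5913, 12728)), 16839) = Add(Mul(29658, 6815), 16839) = Add(202119270, 16839) = 202136109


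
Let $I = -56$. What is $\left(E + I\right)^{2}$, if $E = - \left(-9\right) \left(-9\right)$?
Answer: $18769$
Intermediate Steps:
$E = -81$ ($E = \left(-1\right) 81 = -81$)
$\left(E + I\right)^{2} = \left(-81 - 56\right)^{2} = \left(-137\right)^{2} = 18769$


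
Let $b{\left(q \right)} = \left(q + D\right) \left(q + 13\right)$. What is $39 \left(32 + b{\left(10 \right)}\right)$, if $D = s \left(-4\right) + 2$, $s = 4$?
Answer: $-2340$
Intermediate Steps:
$D = -14$ ($D = 4 \left(-4\right) + 2 = -16 + 2 = -14$)
$b{\left(q \right)} = \left(-14 + q\right) \left(13 + q\right)$ ($b{\left(q \right)} = \left(q - 14\right) \left(q + 13\right) = \left(-14 + q\right) \left(13 + q\right)$)
$39 \left(32 + b{\left(10 \right)}\right) = 39 \left(32 - \left(192 - 100\right)\right) = 39 \left(32 - 92\right) = 39 \left(-60\right) = -2340$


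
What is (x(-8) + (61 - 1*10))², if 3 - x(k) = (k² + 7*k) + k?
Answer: 2916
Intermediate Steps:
x(k) = 3 - k² - 8*k (x(k) = 3 - ((k² + 7*k) + k) = 3 - (k² + 8*k) = 3 + (-k² - 8*k) = 3 - k² - 8*k)
(x(-8) + (61 - 1*10))² = ((3 - 1*(-8)² - 8*(-8)) + (61 - 1*10))² = ((3 - 1*64 + 64) + (61 - 10))² = ((3 - 64 + 64) + 51)² = (3 + 51)² = 54² = 2916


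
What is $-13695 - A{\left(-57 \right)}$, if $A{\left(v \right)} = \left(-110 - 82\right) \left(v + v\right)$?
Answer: $-35583$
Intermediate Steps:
$A{\left(v \right)} = - 384 v$ ($A{\left(v \right)} = - 192 \cdot 2 v = - 384 v$)
$-13695 - A{\left(-57 \right)} = -13695 - \left(-384\right) \left(-57\right) = -13695 - 21888 = -35583$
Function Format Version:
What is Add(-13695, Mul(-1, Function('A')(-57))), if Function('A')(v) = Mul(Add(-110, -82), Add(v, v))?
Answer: -35583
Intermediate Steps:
Function('A')(v) = Mul(-384, v) (Function('A')(v) = Mul(-192, Mul(2, v)) = Mul(-384, v))
Add(-13695, Mul(-1, Function('A')(-57))) = Add(-13695, Mul(-1, Mul(-384, -57))) = Add(-13695, Mul(-1, 21888)) = Add(-13695, -21888) = -35583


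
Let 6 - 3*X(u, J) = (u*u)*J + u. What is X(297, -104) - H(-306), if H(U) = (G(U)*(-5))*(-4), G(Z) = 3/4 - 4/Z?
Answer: 467843360/153 ≈ 3.0578e+6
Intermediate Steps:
X(u, J) = 2 - u/3 - J*u²/3 (X(u, J) = 2 - ((u*u)*J + u)/3 = 2 - (u²*J + u)/3 = 2 - (J*u² + u)/3 = 2 - (u + J*u²)/3 = 2 + (-u/3 - J*u²/3) = 2 - u/3 - J*u²/3)
G(Z) = ¾ - 4/Z (G(Z) = 3*(¼) - 4/Z = ¾ - 4/Z)
H(U) = 15 - 80/U (H(U) = ((¾ - 4/U)*(-5))*(-4) = (-15/4 + 20/U)*(-4) = 15 - 80/U)
X(297, -104) - H(-306) = (2 - ⅓*297 - ⅓*(-104)*297²) - (15 - 80/(-306)) = (2 - 99 - ⅓*(-104)*88209) - (15 - 80*(-1/306)) = (2 - 99 + 3057912) - (15 + 40/153) = 3057815 - 1*2335/153 = 3057815 - 2335/153 = 467843360/153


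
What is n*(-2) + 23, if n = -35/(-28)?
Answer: 41/2 ≈ 20.500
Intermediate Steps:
n = 5/4 (n = -35*(-1/28) = 5/4 ≈ 1.2500)
n*(-2) + 23 = (5/4)*(-2) + 23 = -5/2 + 23 = 41/2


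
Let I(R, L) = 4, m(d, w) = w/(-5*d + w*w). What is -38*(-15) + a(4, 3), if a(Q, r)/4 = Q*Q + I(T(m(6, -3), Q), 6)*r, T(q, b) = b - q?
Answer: 682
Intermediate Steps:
m(d, w) = w/(w**2 - 5*d) (m(d, w) = w/(-5*d + w**2) = w/(w**2 - 5*d))
a(Q, r) = 4*Q**2 + 16*r (a(Q, r) = 4*(Q*Q + 4*r) = 4*(Q**2 + 4*r) = 4*Q**2 + 16*r)
-38*(-15) + a(4, 3) = -38*(-15) + (4*4**2 + 16*3) = 570 + (4*16 + 48) = 570 + (64 + 48) = 570 + 112 = 682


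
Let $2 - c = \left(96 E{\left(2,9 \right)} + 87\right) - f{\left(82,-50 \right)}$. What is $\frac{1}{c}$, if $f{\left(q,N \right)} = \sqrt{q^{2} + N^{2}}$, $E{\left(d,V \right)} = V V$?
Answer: $- \frac{7861}{61786097} - \frac{2 \sqrt{2306}}{61786097} \approx -0.00012878$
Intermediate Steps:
$E{\left(d,V \right)} = V^{2}$
$f{\left(q,N \right)} = \sqrt{N^{2} + q^{2}}$
$c = -7861 + 2 \sqrt{2306}$ ($c = 2 - \left(\left(96 \cdot 9^{2} + 87\right) - \sqrt{\left(-50\right)^{2} + 82^{2}}\right) = 2 - \left(\left(96 \cdot 81 + 87\right) - \sqrt{2500 + 6724}\right) = 2 - \left(\left(7776 + 87\right) - \sqrt{9224}\right) = 2 - \left(7863 - 2 \sqrt{2306}\right) = -7861 + 2 \sqrt{2306} \approx -7765.0$)
$\frac{1}{c} = \frac{1}{-7861 + 2 \sqrt{2306}}$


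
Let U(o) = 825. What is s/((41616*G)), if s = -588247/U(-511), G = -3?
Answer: 53477/9363600 ≈ 0.0057112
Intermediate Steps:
s = -53477/75 (s = -588247/825 = -588247*1/825 = -53477/75 ≈ -713.03)
s/((41616*G)) = -53477/(75*(41616*(-3))) = -53477/75/(-124848) = -53477/75*(-1/124848) = 53477/9363600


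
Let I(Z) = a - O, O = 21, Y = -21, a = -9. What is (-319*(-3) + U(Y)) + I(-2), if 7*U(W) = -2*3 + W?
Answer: 6462/7 ≈ 923.14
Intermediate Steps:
U(W) = -6/7 + W/7 (U(W) = (-2*3 + W)/7 = (-6 + W)/7 = -6/7 + W/7)
I(Z) = -30 (I(Z) = -9 - 1*21 = -9 - 21 = -30)
(-319*(-3) + U(Y)) + I(-2) = (-319*(-3) + (-6/7 + (⅐)*(-21))) - 30 = (957 + (-6/7 - 3)) - 30 = (957 - 27/7) - 30 = 6672/7 - 30 = 6462/7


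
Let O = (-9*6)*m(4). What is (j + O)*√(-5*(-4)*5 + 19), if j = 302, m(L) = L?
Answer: 86*√119 ≈ 938.15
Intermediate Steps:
O = -216 (O = -9*6*4 = -54*4 = -216)
(j + O)*√(-5*(-4)*5 + 19) = (302 - 216)*√(-5*(-4)*5 + 19) = 86*√(20*5 + 19) = 86*√(100 + 19) = 86*√119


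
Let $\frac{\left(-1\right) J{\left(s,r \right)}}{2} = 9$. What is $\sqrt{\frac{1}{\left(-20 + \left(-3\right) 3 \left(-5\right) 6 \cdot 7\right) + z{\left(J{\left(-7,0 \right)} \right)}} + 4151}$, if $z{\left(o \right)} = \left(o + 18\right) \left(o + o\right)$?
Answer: $\frac{\sqrt{14515633770}}{1870} \approx 64.428$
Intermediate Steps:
$J{\left(s,r \right)} = -18$ ($J{\left(s,r \right)} = \left(-2\right) 9 = -18$)
$z{\left(o \right)} = 2 o \left(18 + o\right)$ ($z{\left(o \right)} = \left(18 + o\right) 2 o = 2 o \left(18 + o\right)$)
$\sqrt{\frac{1}{\left(-20 + \left(-3\right) 3 \left(-5\right) 6 \cdot 7\right) + z{\left(J{\left(-7,0 \right)} \right)}} + 4151} = \sqrt{\frac{1}{\left(-20 + \left(-3\right) 3 \left(-5\right) 6 \cdot 7\right) + 2 \left(-18\right) \left(18 - 18\right)} + 4151} = \sqrt{\frac{1}{\left(-20 + \left(-9\right) \left(-5\right) 6 \cdot 7\right) + 2 \left(-18\right) 0} + 4151} = \sqrt{\frac{1}{\left(-20 + 45 \cdot 6 \cdot 7\right) + 0} + 4151} = \sqrt{\frac{1}{\left(-20 + 270 \cdot 7\right) + 0} + 4151} = \sqrt{\frac{1}{\left(-20 + 1890\right) + 0} + 4151} = \sqrt{\frac{1}{1870 + 0} + 4151} = \sqrt{\frac{1}{1870} + 4151} = \sqrt{\frac{7762371}{1870}} = \frac{\sqrt{14515633770}}{1870}$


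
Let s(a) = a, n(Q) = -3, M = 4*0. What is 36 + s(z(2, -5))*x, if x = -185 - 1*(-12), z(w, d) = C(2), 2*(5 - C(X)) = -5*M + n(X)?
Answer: -2177/2 ≈ -1088.5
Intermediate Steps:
M = 0
C(X) = 13/2 (C(X) = 5 - (-5*0 - 3)/2 = 5 - (0 - 3)/2 = 5 - ½*(-3) = 5 + 3/2 = 13/2)
z(w, d) = 13/2
x = -173 (x = -185 + 12 = -173)
36 + s(z(2, -5))*x = 36 + (13/2)*(-173) = 36 - 2249/2 = -2177/2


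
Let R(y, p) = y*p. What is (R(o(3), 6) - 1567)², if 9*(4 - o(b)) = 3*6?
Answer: 2418025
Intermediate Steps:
o(b) = 2 (o(b) = 4 - 6/3 = 4 - ⅑*18 = 4 - 2 = 2)
R(y, p) = p*y
(R(o(3), 6) - 1567)² = (6*2 - 1567)² = (12 - 1567)² = (-1555)² = 2418025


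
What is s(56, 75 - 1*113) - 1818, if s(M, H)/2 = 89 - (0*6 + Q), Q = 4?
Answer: -1648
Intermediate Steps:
s(M, H) = 170 (s(M, H) = 2*(89 - (0*6 + 4)) = 2*(89 - (0 + 4)) = 2*(89 - 1*4) = 2*(89 - 4) = 2*85 = 170)
s(56, 75 - 1*113) - 1818 = 170 - 1818 = -1648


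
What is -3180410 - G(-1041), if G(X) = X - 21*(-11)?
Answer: -3179600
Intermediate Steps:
G(X) = 231 + X (G(X) = X + 231 = 231 + X)
-3180410 - G(-1041) = -3180410 - (231 - 1041) = -3180410 - 1*(-810) = -3180410 + 810 = -3179600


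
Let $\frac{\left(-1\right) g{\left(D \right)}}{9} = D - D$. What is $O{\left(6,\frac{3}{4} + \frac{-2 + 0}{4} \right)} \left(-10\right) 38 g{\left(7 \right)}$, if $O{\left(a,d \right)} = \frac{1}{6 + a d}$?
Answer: $0$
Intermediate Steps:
$g{\left(D \right)} = 0$ ($g{\left(D \right)} = - 9 \left(D - D\right) = \left(-9\right) 0 = 0$)
$O{\left(6,\frac{3}{4} + \frac{-2 + 0}{4} \right)} \left(-10\right) 38 g{\left(7 \right)} = \frac{1}{6 + 6 \left(\frac{3}{4} + \frac{-2 + 0}{4}\right)} \left(-10\right) 38 \cdot 0 = \frac{1}{6 + 6 \left(3 \cdot \frac{1}{4} - \frac{1}{2}\right)} \left(-10\right) 38 \cdot 0 = \frac{1}{6 + 6 \left(\frac{3}{4} - \frac{1}{2}\right)} \left(-10\right) 38 \cdot 0 = \frac{1}{6 + 6 \cdot \frac{1}{4}} \left(-10\right) 38 \cdot 0 = \frac{1}{6 + \frac{3}{2}} \left(-10\right) 38 \cdot 0 = \frac{1}{\frac{15}{2}} \left(-10\right) 38 \cdot 0 = \frac{2}{15} \left(-10\right) 38 \cdot 0 = \left(- \frac{4}{3}\right) 38 \cdot 0 = \left(- \frac{152}{3}\right) 0 = 0$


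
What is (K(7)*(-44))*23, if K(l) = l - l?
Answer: 0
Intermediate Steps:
K(l) = 0
(K(7)*(-44))*23 = (0*(-44))*23 = 0*23 = 0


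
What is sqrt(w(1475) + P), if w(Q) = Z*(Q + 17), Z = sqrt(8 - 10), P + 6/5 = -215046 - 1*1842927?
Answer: sqrt(-51449355 + 37300*I*sqrt(2))/5 ≈ 0.73542 + 1434.6*I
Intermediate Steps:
P = -10289871/5 (P = -6/5 + (-215046 - 1*1842927) = -6/5 + (-215046 - 1842927) = -6/5 - 2057973 = -10289871/5 ≈ -2.0580e+6)
Z = I*sqrt(2) (Z = sqrt(-2) = I*sqrt(2) ≈ 1.4142*I)
w(Q) = I*sqrt(2)*(17 + Q) (w(Q) = (I*sqrt(2))*(Q + 17) = (I*sqrt(2))*(17 + Q) = I*sqrt(2)*(17 + Q))
sqrt(w(1475) + P) = sqrt(I*sqrt(2)*(17 + 1475) - 10289871/5) = sqrt(I*sqrt(2)*1492 - 10289871/5) = sqrt(1492*I*sqrt(2) - 10289871/5) = sqrt(-10289871/5 + 1492*I*sqrt(2))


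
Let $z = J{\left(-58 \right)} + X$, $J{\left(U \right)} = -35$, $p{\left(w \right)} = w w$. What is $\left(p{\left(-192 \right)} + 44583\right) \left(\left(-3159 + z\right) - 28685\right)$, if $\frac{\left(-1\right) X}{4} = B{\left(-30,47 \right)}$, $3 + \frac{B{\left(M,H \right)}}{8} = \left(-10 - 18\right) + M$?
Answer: $-2437464369$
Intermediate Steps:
$p{\left(w \right)} = w^{2}$
$B{\left(M,H \right)} = -248 + 8 M$ ($B{\left(M,H \right)} = -24 + 8 \left(\left(-10 - 18\right) + M\right) = -24 + 8 \left(-28 + M\right) = -24 + \left(-224 + 8 M\right) = -248 + 8 M$)
$X = 1952$ ($X = - 4 \left(-248 + 8 \left(-30\right)\right) = - 4 \left(-248 - 240\right) = \left(-4\right) \left(-488\right) = 1952$)
$z = 1917$ ($z = -35 + 1952 = 1917$)
$\left(p{\left(-192 \right)} + 44583\right) \left(\left(-3159 + z\right) - 28685\right) = \left(\left(-192\right)^{2} + 44583\right) \left(\left(-3159 + 1917\right) - 28685\right) = \left(36864 + 44583\right) \left(-1242 - 28685\right) = 81447 \left(-29927\right) = -2437464369$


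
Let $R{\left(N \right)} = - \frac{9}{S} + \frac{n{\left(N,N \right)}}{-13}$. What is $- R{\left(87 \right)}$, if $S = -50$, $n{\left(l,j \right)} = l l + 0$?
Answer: $\frac{378333}{650} \approx 582.05$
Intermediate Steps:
$n{\left(l,j \right)} = l^{2}$ ($n{\left(l,j \right)} = l^{2} + 0 = l^{2}$)
$R{\left(N \right)} = \frac{9}{50} - \frac{N^{2}}{13}$ ($R{\left(N \right)} = - \frac{9}{-50} + \frac{N^{2}}{-13} = \left(-9\right) \left(- \frac{1}{50}\right) + N^{2} \left(- \frac{1}{13}\right) = \frac{9}{50} - \frac{N^{2}}{13}$)
$- R{\left(87 \right)} = - (\frac{9}{50} - \frac{87^{2}}{13}) = - (\frac{9}{50} - \frac{7569}{13}) = \left(-1\right) \left(- \frac{378333}{650}\right) = \frac{378333}{650}$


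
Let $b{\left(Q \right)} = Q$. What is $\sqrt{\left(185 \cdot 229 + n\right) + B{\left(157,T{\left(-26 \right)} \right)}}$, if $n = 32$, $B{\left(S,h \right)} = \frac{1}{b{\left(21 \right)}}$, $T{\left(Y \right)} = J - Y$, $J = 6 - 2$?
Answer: $\frac{\sqrt{18697098}}{21} \approx 205.91$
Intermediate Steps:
$J = 4$
$T{\left(Y \right)} = 4 - Y$
$B{\left(S,h \right)} = \frac{1}{21}$
$\sqrt{\left(185 \cdot 229 + n\right) + B{\left(157,T{\left(-26 \right)} \right)}} = \sqrt{\left(185 \cdot 229 + 32\right) + \frac{1}{21}} = \sqrt{\left(42365 + 32\right) + \frac{1}{21}} = \sqrt{42397 + \frac{1}{21}} = \sqrt{\frac{890338}{21}} = \frac{\sqrt{18697098}}{21}$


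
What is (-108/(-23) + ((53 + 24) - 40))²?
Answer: 919681/529 ≈ 1738.5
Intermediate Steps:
(-108/(-23) + ((53 + 24) - 40))² = (-108*(-1/23) + (77 - 40))² = (108/23 + 37)² = (959/23)² = 919681/529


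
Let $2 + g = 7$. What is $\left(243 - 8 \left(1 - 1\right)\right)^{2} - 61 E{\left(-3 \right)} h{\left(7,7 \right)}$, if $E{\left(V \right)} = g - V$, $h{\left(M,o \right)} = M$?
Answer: $55633$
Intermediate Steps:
$g = 5$ ($g = -2 + 7 = 5$)
$E{\left(V \right)} = 5 - V$
$\left(243 - 8 \left(1 - 1\right)\right)^{2} - 61 E{\left(-3 \right)} h{\left(7,7 \right)} = \left(243 - 8 \left(1 - 1\right)\right)^{2} - 61 \left(5 - -3\right) 7 = \left(243 - 0\right)^{2} - 61 \left(5 + 3\right) 7 = \left(243 + 0\right)^{2} - 61 \cdot 8 \cdot 7 = 243^{2} - 488 \cdot 7 = 59049 - 3416 = 55633$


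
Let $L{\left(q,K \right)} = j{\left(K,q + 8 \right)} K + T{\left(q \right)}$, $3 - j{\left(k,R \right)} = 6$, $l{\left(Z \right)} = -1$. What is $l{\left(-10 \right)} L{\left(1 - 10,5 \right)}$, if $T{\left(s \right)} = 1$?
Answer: $14$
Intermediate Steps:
$j{\left(k,R \right)} = -3$ ($j{\left(k,R \right)} = 3 - 6 = -3$)
$L{\left(q,K \right)} = 1 - 3 K$ ($L{\left(q,K \right)} = - 3 K + 1 = 1 - 3 K$)
$l{\left(-10 \right)} L{\left(1 - 10,5 \right)} = - (1 - 15) = \left(-1\right) \left(-14\right) = 14$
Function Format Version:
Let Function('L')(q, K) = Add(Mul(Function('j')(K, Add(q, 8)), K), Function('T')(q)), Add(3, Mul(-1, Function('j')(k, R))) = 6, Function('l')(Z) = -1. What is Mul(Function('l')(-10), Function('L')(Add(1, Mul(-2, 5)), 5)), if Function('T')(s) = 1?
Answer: 14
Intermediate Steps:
Function('j')(k, R) = -3 (Function('j')(k, R) = Add(3, Mul(-1, 6)) = Add(3, -6) = -3)
Function('L')(q, K) = Add(1, Mul(-3, K)) (Function('L')(q, K) = Add(Mul(-3, K), 1) = Add(1, Mul(-3, K)))
Mul(Function('l')(-10), Function('L')(Add(1, Mul(-2, 5)), 5)) = Mul(-1, Add(1, Mul(-3, 5))) = Mul(-1, Add(1, -15)) = Mul(-1, -14) = 14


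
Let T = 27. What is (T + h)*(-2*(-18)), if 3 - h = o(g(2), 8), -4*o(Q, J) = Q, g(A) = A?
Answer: 1098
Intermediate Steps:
o(Q, J) = -Q/4
h = 7/2 (h = 3 - (-1)*2/4 = 3 - 1*(-1/2) = 3 + 1/2 = 7/2 ≈ 3.5000)
(T + h)*(-2*(-18)) = (27 + 7/2)*(-2*(-18)) = (61/2)*36 = 1098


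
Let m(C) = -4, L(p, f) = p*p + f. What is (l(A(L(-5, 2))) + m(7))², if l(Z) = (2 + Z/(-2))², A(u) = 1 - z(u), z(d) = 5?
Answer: 144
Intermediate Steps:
L(p, f) = f + p² (L(p, f) = p² + f = f + p²)
A(u) = -4 (A(u) = 1 - 1*5 = 1 - 5 = -4)
l(Z) = (2 - Z/2)² (l(Z) = (2 + Z*(-½))² = (2 - Z/2)²)
(l(A(L(-5, 2))) + m(7))² = ((-4 - 4)²/4 - 4)² = ((¼)*(-8)² - 4)² = ((¼)*64 - 4)² = (16 - 4)² = 12² = 144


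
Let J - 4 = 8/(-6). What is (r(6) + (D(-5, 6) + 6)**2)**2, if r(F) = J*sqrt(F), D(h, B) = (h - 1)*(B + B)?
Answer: 56924336/3 + 23232*sqrt(6) ≈ 1.9032e+7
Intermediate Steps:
D(h, B) = 2*B*(-1 + h) (D(h, B) = (-1 + h)*(2*B) = 2*B*(-1 + h))
J = 8/3 (J = 4 + 8/(-6) = 4 + 8*(-1/6) = 4 - 4/3 = 8/3 ≈ 2.6667)
r(F) = 8*sqrt(F)/3
(r(6) + (D(-5, 6) + 6)**2)**2 = (8*sqrt(6)/3 + (2*6*(-1 - 5) + 6)**2)**2 = (8*sqrt(6)/3 + (2*6*(-6) + 6)**2)**2 = (8*sqrt(6)/3 + (-72 + 6)**2)**2 = (8*sqrt(6)/3 + (-66)**2)**2 = (8*sqrt(6)/3 + 4356)**2 = (4356 + 8*sqrt(6)/3)**2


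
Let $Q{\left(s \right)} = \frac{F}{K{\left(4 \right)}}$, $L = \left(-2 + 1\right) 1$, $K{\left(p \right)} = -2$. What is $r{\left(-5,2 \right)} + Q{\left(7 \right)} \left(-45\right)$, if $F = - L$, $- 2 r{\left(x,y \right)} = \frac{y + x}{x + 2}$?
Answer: $22$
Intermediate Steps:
$r{\left(x,y \right)} = - \frac{x + y}{2 \left(2 + x\right)}$ ($r{\left(x,y \right)} = - \frac{\left(y + x\right) \frac{1}{x + 2}}{2} = - \frac{\left(x + y\right) \frac{1}{2 + x}}{2} = - \frac{\frac{1}{2 + x} \left(x + y\right)}{2} = - \frac{x + y}{2 \left(2 + x\right)}$)
$L = -1$ ($L = \left(-1\right) 1 = -1$)
$F = 1$ ($F = \left(-1\right) \left(-1\right) = 1$)
$Q{\left(s \right)} = - \frac{1}{2}$ ($Q{\left(s \right)} = 1 \frac{1}{-2} = 1 \left(- \frac{1}{2}\right) = - \frac{1}{2}$)
$r{\left(-5,2 \right)} + Q{\left(7 \right)} \left(-45\right) = \frac{\left(-1\right) \left(-5\right) - 2}{2 \left(2 - 5\right)} - - \frac{45}{2} = \frac{5 - 2}{2 \left(-3\right)} + \frac{45}{2} = \frac{1}{2} \left(- \frac{1}{3}\right) 3 + \frac{45}{2} = - \frac{1}{2} + \frac{45}{2} = 22$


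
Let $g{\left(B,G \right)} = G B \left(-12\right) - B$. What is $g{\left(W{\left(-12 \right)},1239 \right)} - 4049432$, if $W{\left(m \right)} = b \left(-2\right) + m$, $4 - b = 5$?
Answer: $-3900742$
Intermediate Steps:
$b = -1$ ($b = 4 - 5 = -1$)
$W{\left(m \right)} = 2 + m$ ($W{\left(m \right)} = \left(-1\right) \left(-2\right) + m = 2 + m$)
$g{\left(B,G \right)} = - B - 12 B G$ ($g{\left(B,G \right)} = G \left(- 12 B\right) - B = - 12 B G - B = - B - 12 B G$)
$g{\left(W{\left(-12 \right)},1239 \right)} - 4049432 = - \left(2 - 12\right) \left(1 + 12 \cdot 1239\right) - 4049432 = \left(-1\right) \left(-10\right) \left(1 + 14868\right) - 4049432 = \left(-1\right) \left(-10\right) 14869 - 4049432 = 148690 - 4049432 = -3900742$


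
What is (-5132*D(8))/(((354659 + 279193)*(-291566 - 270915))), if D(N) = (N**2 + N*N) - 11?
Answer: 16679/9903602967 ≈ 1.6841e-6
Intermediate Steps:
D(N) = -11 + 2*N**2 (D(N) = (N**2 + N**2) - 11 = 2*N**2 - 11 = -11 + 2*N**2)
(-5132*D(8))/(((354659 + 279193)*(-291566 - 270915))) = (-5132*(-11 + 2*8**2))/(((354659 + 279193)*(-291566 - 270915))) = (-5132*(-11 + 2*64))/((633852*(-562481))) = -5132*(-11 + 128)/(-356529706812) = -5132*117*(-1/356529706812) = -600444*(-1/356529706812) = 16679/9903602967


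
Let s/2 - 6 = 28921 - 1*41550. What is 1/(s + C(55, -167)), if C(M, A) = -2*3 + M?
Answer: -1/25197 ≈ -3.9687e-5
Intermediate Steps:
C(M, A) = -6 + M
s = -25246 (s = 12 + 2*(28921 - 1*41550) = 12 + 2*(28921 - 41550) = 12 + 2*(-12629) = 12 - 25258 = -25246)
1/(s + C(55, -167)) = 1/(-25246 + (-6 + 55)) = 1/(-25246 + 49) = 1/(-25197) = -1/25197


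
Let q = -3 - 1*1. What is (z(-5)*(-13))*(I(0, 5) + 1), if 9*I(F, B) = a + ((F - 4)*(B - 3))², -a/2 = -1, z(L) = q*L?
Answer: -6500/3 ≈ -2166.7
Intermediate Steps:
q = -4 (q = -3 - 1 = -4)
z(L) = -4*L
a = 2 (a = -2*(-1) = 2)
I(F, B) = 2/9 + (-4 + F)²*(-3 + B)²/9 (I(F, B) = (2 + ((F - 4)*(B - 3))²)/9 = (2 + ((-4 + F)*(-3 + B))²)/9 = (2 + (-4 + F)²*(-3 + B)²)/9 = 2/9 + (-4 + F)²*(-3 + B)²/9)
(z(-5)*(-13))*(I(0, 5) + 1) = (-4*(-5)*(-13))*((2/9 + (-4 + 0)²*(-3 + 5)²/9) + 1) = (20*(-13))*((2/9 + (⅑)*(-4)²*2²) + 1) = -260*((2/9 + (⅑)*16*4) + 1) = -260*((2/9 + 64/9) + 1) = -260*(22/3 + 1) = -260*25/3 = -6500/3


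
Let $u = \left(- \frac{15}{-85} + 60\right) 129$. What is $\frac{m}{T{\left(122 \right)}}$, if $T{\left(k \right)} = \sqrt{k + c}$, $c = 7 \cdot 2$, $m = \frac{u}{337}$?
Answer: $\frac{131967 \sqrt{34}}{389572} \approx 1.9752$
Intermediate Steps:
$u = \frac{131967}{17}$ ($u = \left(\left(-15\right) \left(- \frac{1}{85}\right) + 60\right) 129 = \left(\frac{3}{17} + 60\right) 129 = \frac{1023}{17} \cdot 129 = \frac{131967}{17} \approx 7762.8$)
$m = \frac{131967}{5729}$ ($m = \frac{131967}{17 \cdot 337} = \frac{131967}{17} \cdot \frac{1}{337} = \frac{131967}{5729} \approx 23.035$)
$c = 14$
$T{\left(k \right)} = \sqrt{14 + k}$ ($T{\left(k \right)} = \sqrt{k + 14} = \sqrt{14 + k}$)
$\frac{m}{T{\left(122 \right)}} = \frac{131967}{5729 \sqrt{14 + 122}} = \frac{131967}{5729 \sqrt{136}} = \frac{131967}{5729 \cdot 2 \sqrt{34}} = \frac{131967 \frac{\sqrt{34}}{68}}{5729} = \frac{131967 \sqrt{34}}{389572}$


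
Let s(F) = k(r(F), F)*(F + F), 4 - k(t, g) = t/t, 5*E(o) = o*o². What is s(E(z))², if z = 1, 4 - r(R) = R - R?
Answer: 36/25 ≈ 1.4400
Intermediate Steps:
r(R) = 4 (r(R) = 4 - (R - R) = 4 - 1*0 = 4 + 0 = 4)
E(o) = o³/5 (E(o) = (o*o²)/5 = o³/5)
k(t, g) = 3 (k(t, g) = 4 - t/t = 4 - 1*1 = 4 - 1 = 3)
s(F) = 6*F (s(F) = 3*(F + F) = 3*(2*F) = 6*F)
s(E(z))² = (6*((⅕)*1³))² = (6*((⅕)*1))² = (6*(⅕))² = (6/5)² = 36/25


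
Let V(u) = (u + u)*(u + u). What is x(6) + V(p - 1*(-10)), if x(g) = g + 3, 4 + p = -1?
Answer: 109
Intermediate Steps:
p = -5 (p = -4 - 1 = -5)
x(g) = 3 + g
V(u) = 4*u**2 (V(u) = (2*u)*(2*u) = 4*u**2)
x(6) + V(p - 1*(-10)) = (3 + 6) + 4*(-5 - 1*(-10))**2 = 9 + 4*(-5 + 10)**2 = 9 + 4*5**2 = 9 + 4*25 = 9 + 100 = 109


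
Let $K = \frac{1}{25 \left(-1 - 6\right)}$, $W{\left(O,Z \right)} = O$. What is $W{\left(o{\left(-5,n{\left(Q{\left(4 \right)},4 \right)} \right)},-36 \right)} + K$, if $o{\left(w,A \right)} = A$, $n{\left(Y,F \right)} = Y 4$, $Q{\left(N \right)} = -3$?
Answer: $- \frac{2101}{175} \approx -12.006$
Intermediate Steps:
$n{\left(Y,F \right)} = 4 Y$
$K = - \frac{1}{175}$ ($K = \frac{1}{25 \left(-7\right)} = \frac{1}{-175} = - \frac{1}{175} \approx -0.0057143$)
$W{\left(o{\left(-5,n{\left(Q{\left(4 \right)},4 \right)} \right)},-36 \right)} + K = 4 \left(-3\right) - \frac{1}{175} = -12 - \frac{1}{175} = - \frac{2101}{175}$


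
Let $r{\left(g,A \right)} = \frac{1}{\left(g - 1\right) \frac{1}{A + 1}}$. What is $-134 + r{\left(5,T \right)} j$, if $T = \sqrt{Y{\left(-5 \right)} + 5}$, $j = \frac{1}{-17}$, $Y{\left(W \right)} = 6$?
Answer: $- \frac{9113}{68} - \frac{\sqrt{11}}{68} \approx -134.06$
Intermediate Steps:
$j = - \frac{1}{17} \approx -0.058824$
$T = \sqrt{11}$ ($T = \sqrt{6 + 5} = \sqrt{11} \approx 3.3166$)
$r{\left(g,A \right)} = \frac{1 + A}{-1 + g}$ ($r{\left(g,A \right)} = \frac{1}{\left(-1 + g\right) \frac{1}{1 + A}} = \frac{1}{\frac{1}{1 + A} \left(-1 + g\right)} = \frac{1 + A}{-1 + g}$)
$-134 + r{\left(5,T \right)} j = -134 + \frac{1 + \sqrt{11}}{-1 + 5} \left(- \frac{1}{17}\right) = -134 + \frac{1 + \sqrt{11}}{4} \left(- \frac{1}{17}\right) = -134 + \left(\frac{1}{4} + \frac{\sqrt{11}}{4}\right) \left(- \frac{1}{17}\right) = -134 - \left(\frac{1}{68} + \frac{\sqrt{11}}{68}\right) = - \frac{9113}{68} - \frac{\sqrt{11}}{68}$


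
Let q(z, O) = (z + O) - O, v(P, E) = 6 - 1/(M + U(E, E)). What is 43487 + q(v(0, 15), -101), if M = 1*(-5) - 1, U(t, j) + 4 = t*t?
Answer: 9350994/215 ≈ 43493.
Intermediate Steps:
U(t, j) = -4 + t**2 (U(t, j) = -4 + t*t = -4 + t**2)
M = -6 (M = -5 - 1 = -6)
v(P, E) = 6 - 1/(-10 + E**2) (v(P, E) = 6 - 1/(-6 + (-4 + E**2)) = 6 - 1/(-10 + E**2))
q(z, O) = z (q(z, O) = (O + z) - O = z)
43487 + q(v(0, 15), -101) = 43487 + (-61 + 6*15**2)/(-10 + 15**2) = 43487 + (-61 + 6*225)/(-10 + 225) = 43487 + (-61 + 1350)/215 = 43487 + (1/215)*1289 = 43487 + 1289/215 = 9350994/215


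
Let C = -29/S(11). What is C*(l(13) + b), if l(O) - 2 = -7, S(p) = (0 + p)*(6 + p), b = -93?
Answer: 2842/187 ≈ 15.198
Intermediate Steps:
S(p) = p*(6 + p)
l(O) = -5 (l(O) = 2 - 7 = -5)
C = -29/187 (C = -29*1/(11*(6 + 11)) = -29/(11*17) = -29/187 ≈ -0.15508)
C*(l(13) + b) = -29*(-5 - 93)/187 = -29/187*(-98) = 2842/187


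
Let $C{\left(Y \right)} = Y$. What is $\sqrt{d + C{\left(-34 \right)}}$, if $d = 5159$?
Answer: $5 \sqrt{205} \approx 71.589$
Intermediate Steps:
$\sqrt{d + C{\left(-34 \right)}} = \sqrt{5159 - 34} = \sqrt{5125} = 5 \sqrt{205}$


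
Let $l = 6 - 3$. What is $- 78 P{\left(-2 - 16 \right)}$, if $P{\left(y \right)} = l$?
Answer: $-234$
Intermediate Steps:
$l = 3$ ($l = 6 - 3 = 3$)
$P{\left(y \right)} = 3$
$- 78 P{\left(-2 - 16 \right)} = \left(-78\right) 3 = -234$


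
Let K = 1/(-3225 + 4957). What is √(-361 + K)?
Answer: I*√270733683/866 ≈ 19.0*I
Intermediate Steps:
K = 1/1732 ≈ 0.00057737
√(-361 + K) = √(-361 + 1/1732) = √(-625251/1732) = I*√270733683/866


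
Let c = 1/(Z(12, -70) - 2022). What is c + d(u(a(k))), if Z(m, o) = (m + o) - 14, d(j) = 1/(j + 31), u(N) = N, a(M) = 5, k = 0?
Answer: 343/12564 ≈ 0.027300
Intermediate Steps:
d(j) = 1/(31 + j)
Z(m, o) = -14 + m + o
c = -1/2094 (c = 1/((-14 + 12 - 70) - 2022) = 1/(-72 - 2022) = 1/(-2094) = -1/2094 ≈ -0.00047755)
c + d(u(a(k))) = -1/2094 + 1/(31 + 5) = -1/2094 + 1/36 = 343/12564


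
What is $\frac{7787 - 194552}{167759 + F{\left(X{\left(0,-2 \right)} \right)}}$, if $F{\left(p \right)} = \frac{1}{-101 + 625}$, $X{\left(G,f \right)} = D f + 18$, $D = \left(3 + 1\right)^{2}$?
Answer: $- \frac{97864860}{87905717} \approx -1.1133$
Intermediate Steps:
$D = 16$ ($D = 4^{2} = 16$)
$X{\left(G,f \right)} = 18 + 16 f$ ($X{\left(G,f \right)} = 16 f + 18 = 18 + 16 f$)
$F{\left(p \right)} = \frac{1}{524}$
$\frac{7787 - 194552}{167759 + F{\left(X{\left(0,-2 \right)} \right)}} = \frac{7787 - 194552}{167759 + \frac{1}{524}} = - \frac{186765}{\frac{87905717}{524}} = \left(-186765\right) \frac{524}{87905717} = - \frac{97864860}{87905717}$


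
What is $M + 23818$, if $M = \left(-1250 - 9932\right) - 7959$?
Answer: $4677$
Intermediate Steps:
$M = -19141$ ($M = -11182 - 7959 = -19141$)
$M + 23818 = -19141 + 23818 = 4677$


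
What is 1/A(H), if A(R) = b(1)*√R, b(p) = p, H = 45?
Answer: √5/15 ≈ 0.14907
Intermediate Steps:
A(R) = √R (A(R) = 1*√R = √R)
1/A(H) = 1/(√45) = 1/(3*√5) = √5/15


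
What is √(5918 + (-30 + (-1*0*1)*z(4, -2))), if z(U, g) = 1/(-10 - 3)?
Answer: 16*√23 ≈ 76.733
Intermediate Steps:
z(U, g) = -1/13 (z(U, g) = 1/(-13) = -1/13)
√(5918 + (-30 + (-1*0*1)*z(4, -2))) = √(5918 + (-30 + (-1*0*1)*(-1/13))) = √(5918 + (-30 + (0*1)*(-1/13))) = √(5918 + (-30 + 0*(-1/13))) = √(5918 + (-30 + 0)) = √(5918 - 30) = √5888 = 16*√23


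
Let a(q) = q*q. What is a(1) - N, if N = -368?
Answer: 369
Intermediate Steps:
a(q) = q²
a(1) - N = 1² - 1*(-368) = 1 + 368 = 369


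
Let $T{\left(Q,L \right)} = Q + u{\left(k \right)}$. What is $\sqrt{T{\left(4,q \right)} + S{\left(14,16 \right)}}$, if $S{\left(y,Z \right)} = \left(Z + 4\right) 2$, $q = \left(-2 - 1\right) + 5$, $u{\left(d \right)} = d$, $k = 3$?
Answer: $\sqrt{47} \approx 6.8557$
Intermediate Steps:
$q = 2$ ($q = -3 + 5 = 2$)
$T{\left(Q,L \right)} = 3 + Q$ ($T{\left(Q,L \right)} = Q + 3 = 3 + Q$)
$S{\left(y,Z \right)} = 8 + 2 Z$ ($S{\left(y,Z \right)} = \left(4 + Z\right) 2 = 8 + 2 Z$)
$\sqrt{T{\left(4,q \right)} + S{\left(14,16 \right)}} = \sqrt{\left(3 + 4\right) + \left(8 + 2 \cdot 16\right)} = \sqrt{7 + \left(8 + 32\right)} = \sqrt{7 + 40} = \sqrt{47}$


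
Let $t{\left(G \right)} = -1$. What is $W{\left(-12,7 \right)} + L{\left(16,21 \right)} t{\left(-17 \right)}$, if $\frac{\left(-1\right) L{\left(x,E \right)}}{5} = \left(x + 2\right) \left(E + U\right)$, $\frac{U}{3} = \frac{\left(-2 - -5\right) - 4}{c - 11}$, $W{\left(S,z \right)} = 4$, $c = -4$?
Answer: $1912$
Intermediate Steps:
$U = \frac{1}{5}$ ($U = 3 \frac{\left(-2 - -5\right) - 4}{-4 - 11} = 3 \frac{\left(-2 + 5\right) - 4}{-15} = 3 \left(3 - 4\right) \left(- \frac{1}{15}\right) = 3 \left(\left(-1\right) \left(- \frac{1}{15}\right)\right) = 3 \cdot \frac{1}{15} = \frac{1}{5} \approx 0.2$)
$L{\left(x,E \right)} = - 5 \left(2 + x\right) \left(\frac{1}{5} + E\right)$ ($L{\left(x,E \right)} = - 5 \left(x + 2\right) \left(E + \frac{1}{5}\right) = - 5 \left(2 + x\right) \left(\frac{1}{5} + E\right)$)
$W{\left(-12,7 \right)} + L{\left(16,21 \right)} t{\left(-17 \right)} = 4 + \left(-2 - 16 - 210 - 105 \cdot 16\right) \left(-1\right) = 4 + \left(-2 - 16 - 210 - 1680\right) \left(-1\right) = 4 - -1908 = 4 + 1908 = 1912$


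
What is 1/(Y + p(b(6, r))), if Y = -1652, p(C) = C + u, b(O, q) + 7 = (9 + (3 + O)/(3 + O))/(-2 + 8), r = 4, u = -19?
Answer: -3/5029 ≈ -0.00059654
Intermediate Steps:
b(O, q) = -16/3 (b(O, q) = -7 + (9 + (3 + O)/(3 + O))/(-2 + 8) = -7 + (9 + 1)/6 = -7 + 10*(⅙) = -7 + 5/3 = -16/3)
p(C) = -19 + C (p(C) = C - 19 = -19 + C)
1/(Y + p(b(6, r))) = 1/(-1652 + (-19 - 16/3)) = 1/(-1652 - 73/3) = 1/(-5029/3) = -3/5029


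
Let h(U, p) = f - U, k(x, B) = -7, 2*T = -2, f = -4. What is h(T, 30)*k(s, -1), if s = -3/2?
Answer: 21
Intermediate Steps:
s = -3/2 (s = -3*1/2 = -3/2 ≈ -1.5000)
T = -1 (T = (1/2)*(-2) = -1)
h(U, p) = -4 - U
h(T, 30)*k(s, -1) = (-4 - 1*(-1))*(-7) = (-4 + 1)*(-7) = -3*(-7) = 21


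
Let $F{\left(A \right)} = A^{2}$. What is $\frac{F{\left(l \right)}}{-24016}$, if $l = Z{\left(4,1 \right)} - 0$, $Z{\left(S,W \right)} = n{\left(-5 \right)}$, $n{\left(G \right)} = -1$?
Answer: $- \frac{1}{24016} \approx -4.1639 \cdot 10^{-5}$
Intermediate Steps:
$Z{\left(S,W \right)} = -1$
$l = -1$ ($l = -1 - 0 = -1 + 0 = -1$)
$\frac{F{\left(l \right)}}{-24016} = \frac{\left(-1\right)^{2}}{-24016} = 1 \left(- \frac{1}{24016}\right) = - \frac{1}{24016}$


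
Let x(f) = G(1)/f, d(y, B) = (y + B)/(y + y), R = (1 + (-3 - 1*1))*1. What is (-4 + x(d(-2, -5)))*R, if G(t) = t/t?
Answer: 72/7 ≈ 10.286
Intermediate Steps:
G(t) = 1
R = -3 (R = (1 + (-3 - 1))*1 = (1 - 4)*1 = -3*1 = -3)
d(y, B) = (B + y)/(2*y) (d(y, B) = (B + y)/((2*y)) = (B + y)*(1/(2*y)) = (B + y)/(2*y))
x(f) = 1/f
(-4 + x(d(-2, -5)))*R = (-4 + 1/((½)*(-5 - 2)/(-2)))*(-3) = (-4 + 1/((½)*(-½)*(-7)))*(-3) = (-4 + 1/(7/4))*(-3) = (-4 + 4/7)*(-3) = -24/7*(-3) = 72/7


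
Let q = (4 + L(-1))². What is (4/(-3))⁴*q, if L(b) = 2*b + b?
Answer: 256/81 ≈ 3.1605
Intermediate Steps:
L(b) = 3*b
q = 1 (q = (4 + 3*(-1))² = (4 - 3)² = 1² = 1)
(4/(-3))⁴*q = (4/(-3))⁴*1 = (4*(-⅓))⁴*1 = (-4/3)⁴*1 = (256/81)*1 = 256/81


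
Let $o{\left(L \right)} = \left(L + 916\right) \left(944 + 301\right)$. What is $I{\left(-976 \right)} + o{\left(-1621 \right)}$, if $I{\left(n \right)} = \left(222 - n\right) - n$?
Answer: $-875551$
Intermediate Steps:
$o{\left(L \right)} = 1140420 + 1245 L$ ($o{\left(L \right)} = \left(916 + L\right) 1245 = 1140420 + 1245 L$)
$I{\left(n \right)} = 222 - 2 n$
$I{\left(-976 \right)} + o{\left(-1621 \right)} = \left(222 - -1952\right) + \left(1140420 + 1245 \left(-1621\right)\right) = \left(222 + 1952\right) + \left(1140420 - 2018145\right) = 2174 - 877725 = -875551$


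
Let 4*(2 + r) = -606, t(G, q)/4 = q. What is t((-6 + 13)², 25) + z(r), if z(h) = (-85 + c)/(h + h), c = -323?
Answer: 31108/307 ≈ 101.33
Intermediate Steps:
t(G, q) = 4*q
r = -307/2 (r = -2 + (¼)*(-606) = -2 - 303/2 = -307/2 ≈ -153.50)
z(h) = -204/h (z(h) = (-85 - 323)/(h + h) = -408*1/(2*h) = -204/h)
t((-6 + 13)², 25) + z(r) = 4*25 - 204/(-307/2) = 100 - 204*(-2/307) = 100 + 408/307 = 31108/307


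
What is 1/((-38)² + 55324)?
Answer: 1/56768 ≈ 1.7616e-5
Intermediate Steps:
1/((-38)² + 55324) = 1/(1444 + 55324) = 1/56768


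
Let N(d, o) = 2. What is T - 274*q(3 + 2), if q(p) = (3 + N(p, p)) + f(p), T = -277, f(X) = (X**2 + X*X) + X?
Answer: -16717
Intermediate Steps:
f(X) = X + 2*X**2 (f(X) = (X**2 + X**2) + X = 2*X**2 + X = X + 2*X**2)
q(p) = 5 + p*(1 + 2*p) (q(p) = (3 + 2) + p*(1 + 2*p) = 5 + p*(1 + 2*p))
T - 274*q(3 + 2) = -277 - 274*(5 + (3 + 2)*(1 + 2*(3 + 2))) = -277 - 274*(5 + 5*(1 + 2*5)) = -277 - 274*(5 + 5*(1 + 10)) = -277 - 274*(5 + 5*11) = -277 - 274*(5 + 55) = -277 - 274*60 = -277 - 16440 = -16717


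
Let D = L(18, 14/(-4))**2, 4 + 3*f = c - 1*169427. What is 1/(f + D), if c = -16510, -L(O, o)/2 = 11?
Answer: -3/184489 ≈ -1.6261e-5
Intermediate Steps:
L(O, o) = -22 (L(O, o) = -2*11 = -22)
f = -185941/3 (f = -4/3 + (-16510 - 1*169427)/3 = -4/3 + (-16510 - 169427)/3 = -4/3 + (1/3)*(-185937) = -4/3 - 61979 = -185941/3 ≈ -61980.)
D = 484 (D = (-22)**2 = 484)
1/(f + D) = 1/(-185941/3 + 484) = 1/(-184489/3) = -3/184489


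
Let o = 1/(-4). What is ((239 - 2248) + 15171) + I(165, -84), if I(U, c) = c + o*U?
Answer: 52147/4 ≈ 13037.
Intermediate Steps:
o = -¼ (o = 1*(-¼) = -¼ ≈ -0.25000)
I(U, c) = c - U/4
((239 - 2248) + 15171) + I(165, -84) = ((239 - 2248) + 15171) + (-84 - ¼*165) = (-2009 + 15171) + (-84 - 165/4) = 13162 - 501/4 = 52147/4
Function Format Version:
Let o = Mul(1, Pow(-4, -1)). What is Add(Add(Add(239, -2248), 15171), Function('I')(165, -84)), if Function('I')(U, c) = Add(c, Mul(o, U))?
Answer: Rational(52147, 4) ≈ 13037.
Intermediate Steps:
o = Rational(-1, 4) (o = Mul(1, Rational(-1, 4)) = Rational(-1, 4) ≈ -0.25000)
Function('I')(U, c) = Add(c, Mul(Rational(-1, 4), U))
Add(Add(Add(239, -2248), 15171), Function('I')(165, -84)) = Add(Add(Add(239, -2248), 15171), Add(-84, Mul(Rational(-1, 4), 165))) = Add(Add(-2009, 15171), Add(-84, Rational(-165, 4))) = Add(13162, Rational(-501, 4)) = Rational(52147, 4)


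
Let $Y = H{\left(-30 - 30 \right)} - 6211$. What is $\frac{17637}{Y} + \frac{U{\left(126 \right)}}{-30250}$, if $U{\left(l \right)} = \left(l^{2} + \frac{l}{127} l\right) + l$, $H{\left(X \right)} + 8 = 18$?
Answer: $- \frac{2681913296}{794089725} \approx -3.3773$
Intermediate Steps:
$H{\left(X \right)} = 10$ ($H{\left(X \right)} = -8 + 18 = 10$)
$Y = -6201$ ($Y = 10 - 6211 = -6201$)
$U{\left(l \right)} = l + \frac{128 l^{2}}{127}$ ($U{\left(l \right)} = \left(l^{2} + l \frac{1}{127} l\right) + l = \left(l^{2} + \frac{l}{127} l\right) + l = \left(l^{2} + \frac{l^{2}}{127}\right) + l = \frac{128 l^{2}}{127} + l = l + \frac{128 l^{2}}{127}$)
$\frac{17637}{Y} + \frac{U{\left(126 \right)}}{-30250} = \frac{17637}{-6201} + \frac{\frac{1}{127} \cdot 126 \left(127 + 128 \cdot 126\right)}{-30250} = 17637 \left(- \frac{1}{6201}\right) + \frac{1}{127} \cdot 126 \left(127 + 16128\right) \left(- \frac{1}{30250}\right) = - \frac{5879}{2067} + \frac{1}{127} \cdot 126 \cdot 16255 \left(- \frac{1}{30250}\right) = - \frac{5879}{2067} + \frac{2048130}{127} \left(- \frac{1}{30250}\right) = - \frac{5879}{2067} - \frac{204813}{384175} = - \frac{2681913296}{794089725}$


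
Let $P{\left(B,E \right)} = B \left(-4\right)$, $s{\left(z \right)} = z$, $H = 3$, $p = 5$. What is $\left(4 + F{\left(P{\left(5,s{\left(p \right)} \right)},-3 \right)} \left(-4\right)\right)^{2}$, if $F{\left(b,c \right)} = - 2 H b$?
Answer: $226576$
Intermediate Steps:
$P{\left(B,E \right)} = - 4 B$
$F{\left(b,c \right)} = - 6 b$ ($F{\left(b,c \right)} = \left(-2\right) 3 b = - 6 b$)
$\left(4 + F{\left(P{\left(5,s{\left(p \right)} \right)},-3 \right)} \left(-4\right)\right)^{2} = \left(4 + - 6 \left(\left(-4\right) 5\right) \left(-4\right)\right)^{2} = \left(4 + \left(-6\right) \left(-20\right) \left(-4\right)\right)^{2} = \left(4 + 120 \left(-4\right)\right)^{2} = \left(4 - 480\right)^{2} = \left(-476\right)^{2} = 226576$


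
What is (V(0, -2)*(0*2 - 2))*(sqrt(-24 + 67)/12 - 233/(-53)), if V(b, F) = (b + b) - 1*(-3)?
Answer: -1398/53 - sqrt(43)/2 ≈ -29.656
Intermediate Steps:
V(b, F) = 3 + 2*b (V(b, F) = 2*b + 3 = 3 + 2*b)
(V(0, -2)*(0*2 - 2))*(sqrt(-24 + 67)/12 - 233/(-53)) = ((3 + 2*0)*(0*2 - 2))*(sqrt(-24 + 67)/12 - 233/(-53)) = ((3 + 0)*(0 - 2))*(sqrt(43)*(1/12) - 233*(-1/53)) = (3*(-2))*(sqrt(43)/12 + 233/53) = -6*(233/53 + sqrt(43)/12) = -1398/53 - sqrt(43)/2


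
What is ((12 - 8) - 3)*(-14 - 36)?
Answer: -50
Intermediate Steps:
((12 - 8) - 3)*(-14 - 36) = (4 - 3)*(-50) = 1*(-50) = -50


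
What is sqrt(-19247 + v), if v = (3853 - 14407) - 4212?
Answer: I*sqrt(34013) ≈ 184.43*I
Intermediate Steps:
v = -14766 (v = -10554 - 4212 = -14766)
sqrt(-19247 + v) = sqrt(-19247 - 14766) = sqrt(-34013) = I*sqrt(34013)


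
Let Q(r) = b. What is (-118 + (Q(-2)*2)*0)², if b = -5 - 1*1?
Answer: 13924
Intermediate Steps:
b = -6 (b = -5 - 1 = -6)
Q(r) = -6
(-118 + (Q(-2)*2)*0)² = (-118 - 6*2*0)² = (-118 - 12*0)² = (-118 + 0)² = (-118)² = 13924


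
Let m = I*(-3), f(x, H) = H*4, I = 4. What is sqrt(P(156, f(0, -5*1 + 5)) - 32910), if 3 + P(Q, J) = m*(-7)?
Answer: I*sqrt(32829) ≈ 181.19*I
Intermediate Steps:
f(x, H) = 4*H
m = -12 (m = 4*(-3) = -12)
P(Q, J) = 81 (P(Q, J) = -3 - 12*(-7) = -3 + 84 = 81)
sqrt(P(156, f(0, -5*1 + 5)) - 32910) = sqrt(81 - 32910) = sqrt(-32829) = I*sqrt(32829)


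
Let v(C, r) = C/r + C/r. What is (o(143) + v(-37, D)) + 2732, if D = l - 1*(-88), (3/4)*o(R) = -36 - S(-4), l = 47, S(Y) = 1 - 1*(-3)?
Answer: 361546/135 ≈ 2678.1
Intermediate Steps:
S(Y) = 4 (S(Y) = 1 + 3 = 4)
o(R) = -160/3 (o(R) = 4*(-36 - 1*4)/3 = 4*(-36 - 4)/3 = (4/3)*(-40) = -160/3)
D = 135 (D = 47 - 1*(-88) = 47 + 88 = 135)
v(C, r) = 2*C/r
(o(143) + v(-37, D)) + 2732 = (-160/3 + 2*(-37)/135) + 2732 = (-160/3 + 2*(-37)*(1/135)) + 2732 = (-160/3 - 74/135) + 2732 = -7274/135 + 2732 = 361546/135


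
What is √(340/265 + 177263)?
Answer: √497935371/53 ≈ 421.03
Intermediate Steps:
√(340/265 + 177263) = √((1/265)*340 + 177263) = √(68/53 + 177263) = √(9395007/53) = √497935371/53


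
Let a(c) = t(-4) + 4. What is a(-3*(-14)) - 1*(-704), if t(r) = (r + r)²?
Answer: 772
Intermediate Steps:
t(r) = 4*r² (t(r) = (2*r)² = 4*r²)
a(c) = 68 (a(c) = 4*(-4)² + 4 = 4*16 + 4 = 64 + 4 = 68)
a(-3*(-14)) - 1*(-704) = 68 - 1*(-704) = 68 + 704 = 772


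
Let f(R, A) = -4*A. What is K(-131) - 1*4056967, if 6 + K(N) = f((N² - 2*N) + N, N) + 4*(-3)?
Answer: -4056461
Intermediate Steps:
K(N) = -18 - 4*N (K(N) = -6 + (-4*N + 4*(-3)) = -6 + (-4*N - 12) = -6 + (-12 - 4*N) = -18 - 4*N)
K(-131) - 1*4056967 = (-18 - 4*(-131)) - 1*4056967 = (-18 + 524) - 4056967 = 506 - 4056967 = -4056461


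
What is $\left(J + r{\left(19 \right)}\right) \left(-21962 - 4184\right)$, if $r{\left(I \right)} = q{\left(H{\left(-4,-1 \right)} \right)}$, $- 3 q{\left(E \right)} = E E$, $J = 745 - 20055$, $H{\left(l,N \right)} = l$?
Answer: $\frac{1515056116}{3} \approx 5.0502 \cdot 10^{8}$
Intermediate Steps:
$J = -19310$
$q{\left(E \right)} = - \frac{E^{2}}{3}$ ($q{\left(E \right)} = - \frac{E E}{3} = - \frac{E^{2}}{3}$)
$r{\left(I \right)} = - \frac{16}{3}$ ($r{\left(I \right)} = - \frac{\left(-4\right)^{2}}{3} = \left(- \frac{1}{3}\right) 16 = - \frac{16}{3}$)
$\left(J + r{\left(19 \right)}\right) \left(-21962 - 4184\right) = \left(-19310 - \frac{16}{3}\right) \left(-21962 - 4184\right) = \left(- \frac{57946}{3}\right) \left(-26146\right) = \frac{1515056116}{3}$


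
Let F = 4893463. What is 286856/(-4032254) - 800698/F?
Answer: -2316168467810/9865842877801 ≈ -0.23477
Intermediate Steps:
286856/(-4032254) - 800698/F = 286856/(-4032254) - 800698/4893463 = 286856*(-1/4032254) - 800698*1/4893463 = -143428/2016127 - 800698/4893463 = -2316168467810/9865842877801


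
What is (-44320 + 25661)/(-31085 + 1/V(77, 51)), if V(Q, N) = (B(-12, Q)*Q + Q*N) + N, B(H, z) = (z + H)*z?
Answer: 7265124217/12103348854 ≈ 0.60026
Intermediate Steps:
B(H, z) = z*(H + z) (B(H, z) = (H + z)*z = z*(H + z))
V(Q, N) = N + N*Q + Q**2*(-12 + Q) (V(Q, N) = ((Q*(-12 + Q))*Q + Q*N) + N = (Q**2*(-12 + Q) + N*Q) + N = (N*Q + Q**2*(-12 + Q)) + N = N + N*Q + Q**2*(-12 + Q))
(-44320 + 25661)/(-31085 + 1/V(77, 51)) = (-44320 + 25661)/(-31085 + 1/(51 + 51*77 + 77**2*(-12 + 77))) = -18659/(-31085 + 1/(51 + 3927 + 5929*65)) = -18659/(-31085 + 1/(51 + 3927 + 385385)) = -18659/(-31085 + 1/389363) = -18659/(-12103348854/389363) = -18659*(-389363/12103348854) = 7265124217/12103348854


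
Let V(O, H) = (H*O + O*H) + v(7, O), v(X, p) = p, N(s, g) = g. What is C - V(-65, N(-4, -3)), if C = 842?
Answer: 517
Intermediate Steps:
V(O, H) = O + 2*H*O (V(O, H) = (H*O + O*H) + O = (H*O + H*O) + O = 2*H*O + O = O + 2*H*O)
C - V(-65, N(-4, -3)) = 842 - (-65)*(1 + 2*(-3)) = 842 - (-65)*(1 - 6) = 842 - (-65)*(-5) = 842 - 1*325 = 842 - 325 = 517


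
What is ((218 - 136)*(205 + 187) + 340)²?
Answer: 1055210256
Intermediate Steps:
((218 - 136)*(205 + 187) + 340)² = (82*392 + 340)² = (32144 + 340)² = 32484² = 1055210256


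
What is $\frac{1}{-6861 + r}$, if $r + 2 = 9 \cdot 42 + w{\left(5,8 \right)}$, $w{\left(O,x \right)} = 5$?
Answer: $- \frac{1}{6480} \approx -0.00015432$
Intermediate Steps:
$r = 381$ ($r = -2 + \left(9 \cdot 42 + 5\right) = -2 + \left(378 + 5\right) = -2 + 383 = 381$)
$\frac{1}{-6861 + r} = \frac{1}{-6861 + 381} = \frac{1}{-6480} = - \frac{1}{6480}$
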